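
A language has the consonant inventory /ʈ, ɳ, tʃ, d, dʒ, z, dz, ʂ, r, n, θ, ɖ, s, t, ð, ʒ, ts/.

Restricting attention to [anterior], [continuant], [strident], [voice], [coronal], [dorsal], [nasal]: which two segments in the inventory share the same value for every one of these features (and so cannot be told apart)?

ð, r

Both /ð/ and /r/ are [+anterior], [+continuant], [−strident], [+voice], [+coronal], [−dorsal], [−nasal]. Since the list omits [sonorant] — which does distinguish the voiced dental fricative from the alveolar trill — this pair collapses; all other pairs remain distinct.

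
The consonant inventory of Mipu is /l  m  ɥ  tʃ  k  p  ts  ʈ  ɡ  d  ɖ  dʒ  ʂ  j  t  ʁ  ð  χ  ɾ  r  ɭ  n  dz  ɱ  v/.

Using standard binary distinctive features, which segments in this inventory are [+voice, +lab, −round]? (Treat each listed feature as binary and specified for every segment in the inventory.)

Eliminate segments failing any feature: /l, ɡ, d, ɖ, dʒ, j, ʁ, ð, ɾ, r, ɭ, n, dz/ are [−labial]; /ɥ/ is [+round]; /tʃ, k, p, ts, ʈ, ʂ, t, χ/ are [−voice]. The remaining /m, ɱ, v/ satisfy [+voice], [+labial], [−round].

m, ɱ, v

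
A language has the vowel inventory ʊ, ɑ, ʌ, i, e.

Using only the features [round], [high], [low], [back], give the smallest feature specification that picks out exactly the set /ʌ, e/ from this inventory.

/ʌ, e/ are all [−high], [−low], and no other segment in the inventory matches both values. Dropping any one of them over-generates: [−low] alone would also admit /ʊ, i/; [−high] alone would also admit /ɑ/. No other single listed feature picks out exactly this set either, so fewer than two features will not do.

[−high, −low]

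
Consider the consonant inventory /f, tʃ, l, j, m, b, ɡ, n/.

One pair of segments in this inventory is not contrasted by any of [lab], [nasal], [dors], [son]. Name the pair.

b, f

On the given features, /b/ and /f/ have an identical profile: [+labial], [−nasal], [−dorsal], [−sonorant]. No other two segments in the inventory coincide on all 4 features. (They do differ in [voice] and [continuant], which are not among the given features.)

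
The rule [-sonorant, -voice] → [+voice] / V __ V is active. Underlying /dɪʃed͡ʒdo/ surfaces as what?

[dɪʒed͡ʒdo]

/ʃ/ satisfies [-sonorant, -voice] and sits in V __ V. The [+voice] counterpart of the voiceless postalveolar fricative is /ʒ/. Other segments in /dɪʃed͡ʒdo/ either fail the structural description or are not in the environment, so the surface form is [dɪʒed͡ʒdo].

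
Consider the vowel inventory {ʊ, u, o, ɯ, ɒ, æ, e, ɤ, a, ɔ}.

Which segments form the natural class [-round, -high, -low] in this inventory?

Checking each segment against [-round], [-high], [-low]: /e/ (mid front unrounded tense vowel), /ɤ/ (mid back unrounded tense vowel) satisfy every feature; every other segment in the inventory fails at least one.

e, ɤ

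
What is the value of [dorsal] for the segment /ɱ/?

/ɱ/ is the labiodental nasal. The feature [dorsal] marks segments articulated with the tongue body; /ɱ/ lacks this property, so it is [−dorsal].

[−dorsal]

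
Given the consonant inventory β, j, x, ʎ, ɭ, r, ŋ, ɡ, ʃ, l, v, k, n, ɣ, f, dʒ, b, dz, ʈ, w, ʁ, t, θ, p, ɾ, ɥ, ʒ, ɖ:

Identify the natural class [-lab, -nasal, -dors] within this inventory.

Eliminate segments failing any feature: /β, v, f, b, w, p, ɥ/ are [+labial]; /j, x, ʎ, ɡ, k, ɣ, ʁ/ are [+dorsal]; /ŋ, n/ are [+nasal]. The remaining /ɭ, r, ʃ, l, dʒ, dz, ʈ, t, θ, ɾ, ʒ, ɖ/ satisfy [-labial], [-nasal], [-dorsal].

ɭ, r, ʃ, l, dʒ, dz, ʈ, t, θ, ɾ, ʒ, ɖ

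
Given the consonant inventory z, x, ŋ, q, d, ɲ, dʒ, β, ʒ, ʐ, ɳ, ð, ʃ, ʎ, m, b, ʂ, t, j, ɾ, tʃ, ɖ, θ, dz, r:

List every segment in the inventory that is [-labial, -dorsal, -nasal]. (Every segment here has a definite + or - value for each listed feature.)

Eliminate segments failing any feature: /x, ŋ, q, ɲ, ʎ, j/ are [+dorsal]; /β, m, b/ are [+labial]; /ɳ/ is [+nasal]. The remaining /z, d, dʒ, ʒ, ʐ, ð, ʃ, ʂ, t, ɾ, tʃ, ɖ, θ, dz, r/ satisfy [-labial], [-dorsal], [-nasal].

z, d, dʒ, ʒ, ʐ, ð, ʃ, ʂ, t, ɾ, tʃ, ɖ, θ, dz, r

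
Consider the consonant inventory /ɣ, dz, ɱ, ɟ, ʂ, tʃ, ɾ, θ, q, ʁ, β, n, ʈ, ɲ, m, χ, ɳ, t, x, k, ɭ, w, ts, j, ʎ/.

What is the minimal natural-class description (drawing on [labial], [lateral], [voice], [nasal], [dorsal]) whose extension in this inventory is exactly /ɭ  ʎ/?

[+lateral]

/ɭ, ʎ/ are exactly the [+lateral] segments in the inventory, so a single feature suffices.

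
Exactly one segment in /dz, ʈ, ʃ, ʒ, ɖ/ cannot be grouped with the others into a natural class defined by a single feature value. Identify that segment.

[anterior] groups all but one: /ʃ, ʈ, ʒ, ɖ/ share [-anterior] while /dz/ (voiced alveolar affricate) alone is [+anterior]. Removing any other segment would not leave a single-feature class that excludes it.

dz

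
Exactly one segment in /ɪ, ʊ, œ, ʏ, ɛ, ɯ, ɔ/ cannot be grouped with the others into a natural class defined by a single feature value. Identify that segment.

[tense] groups all but one: /ɛ, ʊ, ɔ, œ, ɪ, ʏ/ share [-tense] while /ɯ/ (high back unrounded vowel) alone is [+tense]. Removing any other segment would not leave a single-feature class that excludes it.

ɯ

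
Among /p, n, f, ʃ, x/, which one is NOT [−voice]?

n

/p, x, f, ʃ/ are all [−voice]; /n/ (alveolar nasal) is [+voice].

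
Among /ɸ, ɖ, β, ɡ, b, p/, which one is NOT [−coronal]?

ɖ

/p, ɸ, b, β, ɡ/ are all [−coronal]; /ɖ/ (voiced retroflex stop) is [+coronal].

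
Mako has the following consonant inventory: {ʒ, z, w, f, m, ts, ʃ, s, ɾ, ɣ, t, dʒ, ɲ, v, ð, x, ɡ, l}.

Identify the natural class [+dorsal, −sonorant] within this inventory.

ɣ, x, ɡ

First, the [+dorsal] segments are /w, ɣ, ɲ, x, ɡ/.
Intersecting with [−sonorant] leaves /ɣ, x, ɡ/.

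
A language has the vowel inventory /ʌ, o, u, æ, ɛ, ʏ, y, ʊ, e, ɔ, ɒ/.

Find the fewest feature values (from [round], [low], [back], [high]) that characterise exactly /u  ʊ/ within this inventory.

/u, ʊ/ are all [+high], [+back], and no other segment in the inventory matches both values. Dropping any one of them over-generates: [+back] alone would also admit /ʌ, o, ɔ, ɒ/; [+high] alone would also admit /ʏ, y/. No other single listed feature picks out exactly this set either, so fewer than two features will not do.

[+high, +back]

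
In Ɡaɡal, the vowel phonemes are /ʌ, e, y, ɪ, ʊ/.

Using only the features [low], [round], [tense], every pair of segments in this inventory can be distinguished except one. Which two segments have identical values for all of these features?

ʌ, ɪ

Both /ʌ/ and /ɪ/ are [-low], [-round], [-tense]. Since the list omits [high] and [back] — which do distinguish the mid back unrounded lax vowel from the high front unrounded lax vowel — this pair collapses; all other pairs remain distinct.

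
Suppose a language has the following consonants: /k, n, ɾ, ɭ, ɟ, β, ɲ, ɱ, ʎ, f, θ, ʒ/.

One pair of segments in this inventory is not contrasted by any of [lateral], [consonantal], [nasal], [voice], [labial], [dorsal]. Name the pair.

Both /ʒ/ and /ɾ/ are [-lateral], [+consonantal], [-nasal], [+voice], [-labial], [-dorsal]. Since the list omits [sonorant], [strident] and [anterior] — which do distinguish the voiced postalveolar fricative from the alveolar tap — this pair collapses; all other pairs remain distinct.

ʒ, ɾ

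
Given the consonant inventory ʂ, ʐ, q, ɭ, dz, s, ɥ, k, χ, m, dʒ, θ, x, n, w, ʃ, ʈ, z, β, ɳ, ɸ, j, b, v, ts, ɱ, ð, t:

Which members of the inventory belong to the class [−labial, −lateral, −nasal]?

ʂ, ʐ, q, dz, s, k, χ, dʒ, θ, x, ʃ, ʈ, z, j, ts, ð, t

Eliminate segments failing any feature: /ɭ/ is [+lateral]; /ɥ, m, w, β, ɸ, b, v, ɱ/ are [+labial]; /n, ɳ/ are [+nasal]. The remaining /ʂ, ʐ, q, dz, s, k, χ, dʒ, θ, x, ʃ, ʈ, z, j, ts, ð, t/ satisfy [−labial], [−lateral], [−nasal].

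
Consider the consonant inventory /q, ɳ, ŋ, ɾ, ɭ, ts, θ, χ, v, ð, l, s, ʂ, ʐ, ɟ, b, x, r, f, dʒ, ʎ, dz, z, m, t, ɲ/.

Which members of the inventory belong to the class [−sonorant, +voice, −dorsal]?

v, ð, ʐ, b, dʒ, dz, z

Checking each segment against [−sonorant], [+voice], [−dorsal]: /v/ (voiced labiodental fricative), /ð/ (voiced dental fricative), /ʐ/ (voiced retroflex fricative), /b/ (voiced bilabial stop), /dʒ/ (voiced postalveolar affricate), /dz/ (voiced alveolar affricate), among others, satisfy every feature; every other segment in the inventory fails at least one.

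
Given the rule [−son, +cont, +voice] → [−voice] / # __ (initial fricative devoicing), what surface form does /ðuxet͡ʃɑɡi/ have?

The only segment in the rule's environment that also matches [−son, +cont, +voice] is /ð/. Applying [−voice] turns the voiced dental fricative into /θ/ (voiceless dental fricative), giving [θuxet͡ʃɑɡi].

[θuxet͡ʃɑɡi]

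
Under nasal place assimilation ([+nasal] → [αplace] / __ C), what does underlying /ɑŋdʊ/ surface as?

The only nasal preceding a consonant is /ŋ/ before /d/. /d/ is [+coronal], so /ŋ/ → /n/, giving [ɑndʊ].

[ɑndʊ]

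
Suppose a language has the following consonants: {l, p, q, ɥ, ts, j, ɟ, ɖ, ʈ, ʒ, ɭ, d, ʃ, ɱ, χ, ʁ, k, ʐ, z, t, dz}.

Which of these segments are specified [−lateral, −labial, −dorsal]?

ts, ɖ, ʈ, ʒ, d, ʃ, ʐ, z, t, dz

Among the inventory, the [−lateral] segments are /p, q, ɥ, ts, j, ɟ, ɖ, ʈ, ʒ, d, ʃ, ɱ, χ, ʁ, k, ʐ, z, t, dz/.
Then [−labial] gives /q, ts, j, ɟ, ɖ, ʈ, ʒ, d, ʃ, χ, ʁ, k, ʐ, z, t, dz/.
Then [−dorsal] leaves /ts, ɖ, ʈ, ʒ, d, ʃ, ʐ, z, t, dz/.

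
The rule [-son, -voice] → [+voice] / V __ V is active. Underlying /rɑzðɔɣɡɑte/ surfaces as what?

[rɑzðɔɣɡɑde]

Only /t/ occurs between two vowels (/ɑ/ __ /e/) and matches the structural description. It is a voiceless alveolar stop, so [-son, -voice] holds; changing it to [+voice] with all other features held fixed yields /d/ (voiced alveolar stop). No other segment meets both the structural description and the environment, so the output is [rɑzðɔɣɡɑde].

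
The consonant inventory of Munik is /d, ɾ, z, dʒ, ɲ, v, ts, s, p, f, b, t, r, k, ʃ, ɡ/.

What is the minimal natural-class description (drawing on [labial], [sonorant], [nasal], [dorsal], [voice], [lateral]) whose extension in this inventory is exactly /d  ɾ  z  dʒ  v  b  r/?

[+voice, -dorsal]

/d, ɾ, z, dʒ, v, b, r/ are all [+voice], [-dorsal], and no other segment in the inventory matches both values. Dropping any one of them over-generates: [-dorsal] alone would also admit /ts, s, p, f, …/; [+voice] alone would also admit /ɲ, ɡ/. No other single listed feature picks out exactly this set either, so fewer than two features will not do.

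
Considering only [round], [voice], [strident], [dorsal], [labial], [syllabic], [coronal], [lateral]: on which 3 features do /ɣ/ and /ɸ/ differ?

The two segments share [−round], [−strident], [−syllabic], [−coronal], [−lateral]. The only features from the list on which they differ: /ɣ/ is [+voice] while /ɸ/ is [−voice]; /ɣ/ is [−labial] while /ɸ/ is [+labial]; /ɣ/ is [+dorsal] while /ɸ/ is [−dorsal].

[voice], [labial], [dorsal]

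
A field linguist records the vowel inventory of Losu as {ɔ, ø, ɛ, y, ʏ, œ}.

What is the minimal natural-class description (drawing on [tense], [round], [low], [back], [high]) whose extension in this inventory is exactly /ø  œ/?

[−high, −back, +round]

The class [−high], [−back], [+round] has exactly /ø, œ/ as its extension in this inventory. No smaller conjunction from the listed features achieves this: [−back, +round] alone would also admit /y, ʏ/; [−high, +round] alone would also admit /ɔ/; [−high, −back] alone would also admit /ɛ/; and checking the remaining two-feature bundles turns up none with this extension.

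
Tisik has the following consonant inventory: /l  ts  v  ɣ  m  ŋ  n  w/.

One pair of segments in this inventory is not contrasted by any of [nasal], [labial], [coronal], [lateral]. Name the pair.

/v/ (voiced labiodental fricative) and /w/ (labial-velar glide) are both [−nasal], [+labial], [−coronal], [−lateral], so none of the listed features separates them. (They do differ in [sonorant], [round] and [dorsal], which are not among the given features.) Every other pair in the inventory differs on at least one listed feature.

v, w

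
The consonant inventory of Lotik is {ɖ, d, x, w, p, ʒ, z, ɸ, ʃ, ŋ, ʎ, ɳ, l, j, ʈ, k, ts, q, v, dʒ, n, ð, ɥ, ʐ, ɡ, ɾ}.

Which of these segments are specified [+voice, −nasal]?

Eliminate segments failing any feature: /x, p, ɸ, ʃ, ʈ, k, ts, q/ are [−voice]; /ŋ, ɳ, n/ are [+nasal]. The remaining /ɖ, d, w, ʒ, z, ʎ, l, j, v, dʒ, ð, ɥ, ʐ, ɡ, ɾ/ satisfy [+voice], [−nasal].

ɖ, d, w, ʒ, z, ʎ, l, j, v, dʒ, ð, ɥ, ʐ, ɡ, ɾ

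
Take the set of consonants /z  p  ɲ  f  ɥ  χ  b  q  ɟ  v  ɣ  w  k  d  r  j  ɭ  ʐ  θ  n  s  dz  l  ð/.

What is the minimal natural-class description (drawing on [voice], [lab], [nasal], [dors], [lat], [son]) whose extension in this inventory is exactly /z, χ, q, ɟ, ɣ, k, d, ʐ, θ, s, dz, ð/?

Every target segment is [−sonorant], [−labial]; each remaining inventory member fails at least one of these. Each conjunct is needed — [−labial] alone would also admit /ɲ, r, j, ɭ, …/; [−sonorant] alone would also admit /p, f, b, v/ — and no other single listed feature has exactly this extension, so two is the minimum.

[−son, −lab]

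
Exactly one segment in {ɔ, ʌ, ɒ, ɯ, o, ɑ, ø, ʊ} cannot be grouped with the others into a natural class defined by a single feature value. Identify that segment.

The remaining segments after removing /ø/ share [+back]; /ø/ (mid front rounded tense vowel) is [-back]. For every other candidate removal, the leftover set fails to share any single feature value that the removed segment lacks.

ø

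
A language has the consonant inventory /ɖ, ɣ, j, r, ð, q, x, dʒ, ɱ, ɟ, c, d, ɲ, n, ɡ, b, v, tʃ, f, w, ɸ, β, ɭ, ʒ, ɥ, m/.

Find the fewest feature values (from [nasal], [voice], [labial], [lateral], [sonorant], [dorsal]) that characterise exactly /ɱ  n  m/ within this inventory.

[+nasal, −dorsal]

The class [+nasal], [−dorsal] has exactly /ɱ, n, m/ as its extension in this inventory. No smaller conjunction from the listed features achieves this: [−dorsal] alone would also admit /ɖ, r, ð, dʒ, …/; [+nasal] alone would also admit /ɲ/; and checking the remaining single features turns up none with this extension.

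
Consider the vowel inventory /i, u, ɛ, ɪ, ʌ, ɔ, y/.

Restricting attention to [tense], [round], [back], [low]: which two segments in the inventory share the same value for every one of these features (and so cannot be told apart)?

/ɪ/ (high front unrounded lax vowel) and /ɛ/ (mid front unrounded lax vowel) are both [-tense], [-round], [-back], [-low], so none of the listed features separates them. (They do differ in [high], which is not among the given features.) Every other pair in the inventory differs on at least one listed feature.

ɪ, ɛ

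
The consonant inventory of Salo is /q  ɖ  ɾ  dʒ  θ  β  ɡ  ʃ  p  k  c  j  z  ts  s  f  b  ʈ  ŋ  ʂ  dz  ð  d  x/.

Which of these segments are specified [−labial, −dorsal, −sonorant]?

ɖ, dʒ, θ, ʃ, z, ts, s, ʈ, ʂ, dz, ð, d

Checking each segment against [−labial], [−dorsal], [−sonorant]: /ɖ/ (voiced retroflex stop), /dʒ/ (voiced postalveolar affricate), /θ/ (voiceless dental fricative), /ʃ/ (voiceless postalveolar fricative), /z/ (voiced alveolar fricative), /ts/ (voiceless alveolar affricate), among others, satisfy every feature; every other segment in the inventory fails at least one.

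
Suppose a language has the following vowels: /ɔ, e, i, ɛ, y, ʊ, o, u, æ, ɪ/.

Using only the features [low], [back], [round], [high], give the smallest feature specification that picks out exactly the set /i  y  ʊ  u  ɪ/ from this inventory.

Every target segment is [+high] and no other inventory member is, so one feature is enough.

[+high]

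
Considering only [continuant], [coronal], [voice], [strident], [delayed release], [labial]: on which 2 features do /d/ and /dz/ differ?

/d/ (voiced alveolar stop) and /dz/ (voiced alveolar affricate) agree on [−continuant], [+coronal], [+voice], [−labial]. They differ on [strident] (/d/ [−], /dz/ [+]), [delayed release] (/d/ [−], /dz/ [+]).

[strident], [delayed release]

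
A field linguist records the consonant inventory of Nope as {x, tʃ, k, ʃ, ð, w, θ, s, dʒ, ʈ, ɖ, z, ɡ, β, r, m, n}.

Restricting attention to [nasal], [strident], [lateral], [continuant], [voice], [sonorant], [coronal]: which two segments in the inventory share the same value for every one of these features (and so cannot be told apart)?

Both /ʃ/ and /s/ are [−nasal], [+strident], [−lateral], [+continuant], [−voice], [−sonorant], [+coronal]. Since the list omits [anterior] and [distributed] — which do distinguish the voiceless postalveolar fricative from the voiceless alveolar fricative — this pair collapses; all other pairs remain distinct.

ʃ, s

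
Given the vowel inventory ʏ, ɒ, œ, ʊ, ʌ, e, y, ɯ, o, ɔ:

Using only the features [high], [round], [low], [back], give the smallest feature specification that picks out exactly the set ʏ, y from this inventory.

[+high, −back]

Every target segment is [+high], [−back]; each remaining inventory member fails at least one of these. Each conjunct is needed — [−back] alone would also admit /œ, e/; [+high] alone would also admit /ʊ, ɯ/ — and no other single listed feature has exactly this extension, so two is the minimum.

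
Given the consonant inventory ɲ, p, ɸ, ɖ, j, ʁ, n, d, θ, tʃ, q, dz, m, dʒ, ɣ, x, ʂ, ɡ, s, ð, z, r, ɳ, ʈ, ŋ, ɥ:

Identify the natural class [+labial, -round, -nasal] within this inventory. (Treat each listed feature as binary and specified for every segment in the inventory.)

Eliminate segments failing any feature: /ɲ, ɖ, j, ʁ, n, d, θ, tʃ, q, dz, dʒ, ɣ, x, ʂ, ɡ, s, ð, z, r, ɳ, ʈ, ŋ/ are [-labial]; /m/ is [+nasal]; /ɥ/ is [+round]. The remaining /p, ɸ/ satisfy [+labial], [-round], [-nasal].

p, ɸ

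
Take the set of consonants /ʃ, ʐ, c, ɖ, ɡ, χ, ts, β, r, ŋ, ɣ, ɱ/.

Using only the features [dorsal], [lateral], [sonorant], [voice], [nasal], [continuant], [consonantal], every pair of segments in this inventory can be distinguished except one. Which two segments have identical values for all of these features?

β, ʐ

Both /β/ and /ʐ/ are [-dorsal], [-lateral], [-sonorant], [+voice], [-nasal], [+continuant], [+consonantal]. Since the list omits [strident], [labial] and [coronal] — which do distinguish the voiced bilabial fricative from the voiced retroflex fricative — this pair collapses; all other pairs remain distinct.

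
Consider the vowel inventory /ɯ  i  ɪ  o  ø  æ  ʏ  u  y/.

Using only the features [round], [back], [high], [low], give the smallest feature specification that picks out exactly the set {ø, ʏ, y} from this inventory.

Every target segment is [-back], [+round]; each remaining inventory member fails at least one of these. Each conjunct is needed — [+round] alone would also admit /o, u/; [-back] alone would also admit /i, ɪ, æ/ — and no other single listed feature has exactly this extension, so two is the minimum.

[-back, +round]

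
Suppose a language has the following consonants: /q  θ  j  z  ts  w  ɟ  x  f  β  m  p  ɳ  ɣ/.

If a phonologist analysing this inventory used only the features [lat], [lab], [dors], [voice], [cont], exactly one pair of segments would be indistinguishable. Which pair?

Both /ɣ/ and /j/ are [-lateral], [-labial], [+dorsal], [+voice], [+continuant]. Since the list omits [sonorant] and [back] — which do distinguish the voiced velar fricative from the palatal glide — this pair collapses; all other pairs remain distinct.

ɣ, j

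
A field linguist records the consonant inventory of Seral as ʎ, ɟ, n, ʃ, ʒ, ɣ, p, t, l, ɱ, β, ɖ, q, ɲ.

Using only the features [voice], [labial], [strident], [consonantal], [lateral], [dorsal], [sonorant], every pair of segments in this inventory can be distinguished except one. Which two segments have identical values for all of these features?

ɟ, ɣ

/ɟ/ (voiced palatal stop) and /ɣ/ (voiced velar fricative) are both [+voice], [−labial], [−strident], [+consonantal], [−lateral], [+dorsal], [−sonorant], so none of the listed features separates them. (They do differ in [continuant] and [back], which are not among the given features.) Every other pair in the inventory differs on at least one listed feature.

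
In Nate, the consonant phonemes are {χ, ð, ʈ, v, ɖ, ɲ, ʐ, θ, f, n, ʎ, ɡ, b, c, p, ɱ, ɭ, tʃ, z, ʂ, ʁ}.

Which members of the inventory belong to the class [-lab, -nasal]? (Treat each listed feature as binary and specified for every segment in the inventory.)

χ, ð, ʈ, ɖ, ʐ, θ, ʎ, ɡ, c, ɭ, tʃ, z, ʂ, ʁ

Eliminate segments failing any feature: /v, f, b, p, ɱ/ are [+labial]; /ɲ, n/ are [+nasal]. The remaining /χ, ð, ʈ, ɖ, ʐ, θ, ʎ, ɡ, c, ɭ, tʃ, z, ʂ, ʁ/ satisfy [-labial], [-nasal].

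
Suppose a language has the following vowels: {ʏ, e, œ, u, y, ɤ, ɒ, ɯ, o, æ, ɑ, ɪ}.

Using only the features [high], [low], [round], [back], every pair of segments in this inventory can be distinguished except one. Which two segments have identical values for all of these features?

On the given features, /y/ and /ʏ/ have an identical profile: [+high], [-low], [+round], [-back]. No other two segments in the inventory coincide on all 4 features. (They do differ in [tense], which is not among the given features.)

y, ʏ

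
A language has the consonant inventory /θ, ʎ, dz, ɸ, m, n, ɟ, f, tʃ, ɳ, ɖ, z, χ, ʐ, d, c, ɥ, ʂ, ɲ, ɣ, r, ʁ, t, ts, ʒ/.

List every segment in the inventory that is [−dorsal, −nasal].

Among the inventory, the [−dorsal] segments are /θ, dz, ɸ, m, n, f, tʃ, ɳ, ɖ, z, ʐ, d, ʂ, r, t, ts, ʒ/.
Then [−nasal] leaves /θ, dz, ɸ, f, tʃ, ɖ, z, ʐ, d, ʂ, r, t, ts, ʒ/.

θ, dz, ɸ, f, tʃ, ɖ, z, ʐ, d, ʂ, r, t, ts, ʒ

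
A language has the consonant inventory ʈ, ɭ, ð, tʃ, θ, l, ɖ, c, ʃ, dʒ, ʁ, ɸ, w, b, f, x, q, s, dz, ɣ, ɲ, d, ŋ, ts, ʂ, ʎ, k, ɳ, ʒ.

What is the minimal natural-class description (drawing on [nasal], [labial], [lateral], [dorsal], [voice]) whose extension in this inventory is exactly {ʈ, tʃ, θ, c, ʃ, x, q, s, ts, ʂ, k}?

Every target segment is [−voice], [−labial]; each remaining inventory member fails at least one of these. Each conjunct is needed — [−labial] alone would also admit /ɭ, ð, l, ɖ, …/; [−voice] alone would also admit /ɸ, f/ — and no other single listed feature has exactly this extension, so two is the minimum.

[−voice, −labial]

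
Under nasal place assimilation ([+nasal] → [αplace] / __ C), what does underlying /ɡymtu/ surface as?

/m/ sits before the [+coronal] consonant /t/, so it takes on [+coronal] and surfaces as /n/. The rest of the form is unaffected: [ɡyntu].

[ɡyntu]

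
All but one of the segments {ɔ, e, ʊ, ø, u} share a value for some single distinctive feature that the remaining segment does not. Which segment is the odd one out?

e

/ɔ, ʊ, ø, u/ are all [+round], but /e/ (mid front unrounded tense vowel) is [-round]. No other single segment can be removed to leave a set sharing one feature value that the removed segment lacks, so /e/ is the odd one out.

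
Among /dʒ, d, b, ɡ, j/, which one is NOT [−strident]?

/b, ɡ, d, j/ are all [−strident]; /dʒ/ (voiced postalveolar affricate) is [+strident].

dʒ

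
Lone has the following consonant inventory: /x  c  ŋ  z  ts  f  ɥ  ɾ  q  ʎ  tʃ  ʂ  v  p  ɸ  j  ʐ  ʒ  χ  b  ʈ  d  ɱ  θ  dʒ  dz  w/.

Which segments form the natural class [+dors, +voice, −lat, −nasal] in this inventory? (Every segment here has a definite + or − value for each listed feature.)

Checking each segment against [+dorsal], [+voice], [−lateral], [−nasal]: /ɥ/ (labial-palatal glide), /j/ (palatal glide), /w/ (labial-velar glide) satisfy every feature; every other segment in the inventory fails at least one.

ɥ, j, w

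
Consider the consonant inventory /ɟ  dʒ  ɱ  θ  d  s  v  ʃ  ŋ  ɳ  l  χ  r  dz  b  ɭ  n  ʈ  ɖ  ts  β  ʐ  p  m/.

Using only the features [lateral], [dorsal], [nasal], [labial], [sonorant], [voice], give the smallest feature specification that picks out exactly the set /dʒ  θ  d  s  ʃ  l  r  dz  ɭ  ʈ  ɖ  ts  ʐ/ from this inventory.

/dʒ, θ, d, s, ʃ, l, r, dz, ɭ, ʈ, ɖ, ts, ʐ/ are all [-nasal], [-labial], [-dorsal], and no other segment in the inventory matches all three values. Dropping any one of them over-generates: [-labial, -dorsal] alone would also admit /ɳ, n/; [-nasal, -dorsal] alone would also admit /v, b, β, p/; [-nasal, -labial] alone would also admit /ɟ, χ/. No other combination of two listed features picks out exactly this set either, so fewer than three features will not do.

[-nasal, -labial, -dorsal]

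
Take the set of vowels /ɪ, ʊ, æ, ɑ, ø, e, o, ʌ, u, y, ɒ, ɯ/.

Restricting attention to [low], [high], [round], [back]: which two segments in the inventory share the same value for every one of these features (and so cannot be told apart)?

/ʊ/ (high back rounded lax vowel) and /u/ (high back rounded tense vowel) are both [−low], [+high], [+round], [+back], so none of the listed features separates them. (They do differ in [tense], which is not among the given features.) Every other pair in the inventory differs on at least one listed feature.

ʊ, u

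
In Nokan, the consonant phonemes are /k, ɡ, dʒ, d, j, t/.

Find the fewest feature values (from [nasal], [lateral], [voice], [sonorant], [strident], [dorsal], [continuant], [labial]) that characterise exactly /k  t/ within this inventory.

Every target segment is [-voice] and no other inventory member is, so one feature is enough.

[-voice]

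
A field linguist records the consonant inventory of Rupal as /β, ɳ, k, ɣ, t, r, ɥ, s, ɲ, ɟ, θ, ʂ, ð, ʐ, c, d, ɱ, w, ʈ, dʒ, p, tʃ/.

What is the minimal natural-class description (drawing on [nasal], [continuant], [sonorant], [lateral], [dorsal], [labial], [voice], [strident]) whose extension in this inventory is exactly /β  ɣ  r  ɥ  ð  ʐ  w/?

[+voice, +continuant]

Every target segment is [+voice], [+continuant]; each remaining inventory member fails at least one of these. Each conjunct is needed — [+continuant] alone would also admit /s, θ, ʂ/; [+voice] alone would also admit /ɳ, ɲ, ɟ, d, …/ — and no other single listed feature has exactly this extension, so two is the minimum.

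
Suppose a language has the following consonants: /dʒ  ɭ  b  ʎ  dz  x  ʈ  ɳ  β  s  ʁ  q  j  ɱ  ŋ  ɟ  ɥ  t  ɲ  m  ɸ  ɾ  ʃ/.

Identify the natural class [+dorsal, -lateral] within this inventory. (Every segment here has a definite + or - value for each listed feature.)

Checking each segment against [+dorsal], [-lateral]: /x/ (voiceless velar fricative), /ʁ/ (voiced uvular fricative), /q/ (voiceless uvular stop), /j/ (palatal glide), /ŋ/ (velar nasal), /ɟ/ (voiced palatal stop), among others, satisfy every feature; every other segment in the inventory fails at least one.

x, ʁ, q, j, ŋ, ɟ, ɥ, ɲ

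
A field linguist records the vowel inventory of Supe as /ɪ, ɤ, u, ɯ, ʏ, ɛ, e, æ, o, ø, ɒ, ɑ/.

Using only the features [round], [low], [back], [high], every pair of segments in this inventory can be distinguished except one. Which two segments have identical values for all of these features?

e, ɛ

/e/ (mid front unrounded tense vowel) and /ɛ/ (mid front unrounded lax vowel) are both [−round], [−low], [−back], [−high], so none of the listed features separates them. (They do differ in [tense], which is not among the given features.) Every other pair in the inventory differs on at least one listed feature.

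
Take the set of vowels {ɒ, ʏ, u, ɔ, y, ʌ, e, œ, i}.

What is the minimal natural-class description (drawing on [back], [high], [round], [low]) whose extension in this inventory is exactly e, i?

[−back, −round]

The class [−back], [−round] has exactly /e, i/ as its extension in this inventory. No smaller conjunction from the listed features achieves this: [−round] alone would also admit /ʌ/; [−back] alone would also admit /ʏ, y, œ/; and checking the remaining single features turns up none with this extension.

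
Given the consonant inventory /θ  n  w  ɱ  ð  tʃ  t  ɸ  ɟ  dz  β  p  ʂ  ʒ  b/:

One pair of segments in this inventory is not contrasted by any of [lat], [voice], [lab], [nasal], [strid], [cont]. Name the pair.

On the given features, /β/ and /w/ have an identical profile: [−lateral], [+voice], [+labial], [−nasal], [−strident], [+continuant]. No other two segments in the inventory coincide on all 6 features. (They do differ in [sonorant], [round] and [dorsal], which are not among the given features.)

β, w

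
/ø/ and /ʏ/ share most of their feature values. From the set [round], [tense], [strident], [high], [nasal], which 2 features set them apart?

[high], [tense]

/ø/ is the mid front rounded tense vowel and /ʏ/ is the high front rounded lax vowel. Both are [+round], [-strident], [-nasal]. /ø/ is [-high] while /ʏ/ is [+high]; /ø/ is [+tense] while /ʏ/ is [-tense], so the distinguishing features are [high], [tense].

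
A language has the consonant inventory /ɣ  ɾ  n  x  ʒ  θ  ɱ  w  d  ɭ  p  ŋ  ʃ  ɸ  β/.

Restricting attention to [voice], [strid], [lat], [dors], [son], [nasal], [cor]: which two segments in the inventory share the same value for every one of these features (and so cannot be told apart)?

ɸ, p

/ɸ/ (voiceless bilabial fricative) and /p/ (voiceless bilabial stop) are both [−voice], [−strident], [−lateral], [−dorsal], [−sonorant], [−nasal], [−coronal], so none of the listed features separates them. (They do differ in [continuant], which is not among the given features.) Every other pair in the inventory differs on at least one listed feature.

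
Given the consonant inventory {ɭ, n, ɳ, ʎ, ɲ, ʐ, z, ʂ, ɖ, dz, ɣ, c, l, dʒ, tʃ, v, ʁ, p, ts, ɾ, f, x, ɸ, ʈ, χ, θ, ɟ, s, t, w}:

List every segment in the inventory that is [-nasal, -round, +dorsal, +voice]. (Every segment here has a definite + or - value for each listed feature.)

Eliminate segments failing any feature: /ɭ, ʐ, z, ʂ, ɖ, dz, l, dʒ, tʃ, v, p, ts, ɾ, f, ɸ, ʈ, θ, s, t/ are [-dorsal]; /n, ɳ, ɲ/ are [+nasal]; /c, x, χ/ are [-voice]; /w/ is [+round]. The remaining /ʎ, ɣ, ʁ, ɟ/ satisfy [-nasal], [-round], [+dorsal], [+voice].

ʎ, ɣ, ʁ, ɟ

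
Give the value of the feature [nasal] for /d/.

/d/ is the voiced alveolar stop, hence [−nasal].

[−nasal]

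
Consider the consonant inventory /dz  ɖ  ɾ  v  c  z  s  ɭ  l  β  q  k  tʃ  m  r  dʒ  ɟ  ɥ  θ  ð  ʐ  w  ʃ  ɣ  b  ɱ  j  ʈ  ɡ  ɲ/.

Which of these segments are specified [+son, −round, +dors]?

Eliminate segments failing any feature: /dz, ɖ, v, c, z, s, β, q, k, tʃ, dʒ, ɟ, θ, ð, ʐ, ʃ, ɣ, b, ʈ, ɡ/ are [−sonorant]; /ɾ, ɭ, l, m, r, ɱ/ are [−dorsal]; /ɥ, w/ are [+round]. The remaining /j, ɲ/ satisfy [+sonorant], [−round], [+dorsal].

j, ɲ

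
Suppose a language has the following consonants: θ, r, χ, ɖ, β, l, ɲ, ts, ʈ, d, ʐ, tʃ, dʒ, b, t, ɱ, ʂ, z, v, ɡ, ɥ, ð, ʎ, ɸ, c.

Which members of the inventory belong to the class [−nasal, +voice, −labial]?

Checking each segment against [−nasal], [+voice], [−labial]: /r/ (alveolar trill), /ɖ/ (voiced retroflex stop), /l/ (alveolar lateral approximant), /d/ (voiced alveolar stop), /ʐ/ (voiced retroflex fricative), /dʒ/ (voiced postalveolar affricate), among others, satisfy every feature; every other segment in the inventory fails at least one.

r, ɖ, l, d, ʐ, dʒ, z, ɡ, ð, ʎ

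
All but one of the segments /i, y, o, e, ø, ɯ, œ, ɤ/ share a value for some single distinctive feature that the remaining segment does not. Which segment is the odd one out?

[tense] groups all but one: /ø, ɤ, o, e, i, y, ɯ/ share [+tense] while /œ/ (mid front rounded lax vowel) alone is [-tense]. Removing any other segment would not leave a single-feature class that excludes it.

œ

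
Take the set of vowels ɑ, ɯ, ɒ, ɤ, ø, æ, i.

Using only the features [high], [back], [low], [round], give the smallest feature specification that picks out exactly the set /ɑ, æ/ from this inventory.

[+low, −round]

The class [+low], [−round] has exactly /ɑ, æ/ as its extension in this inventory. No smaller conjunction from the listed features achieves this: [−round] alone would also admit /ɯ, ɤ, i/; [+low] alone would also admit /ɒ/; and checking the remaining single features turns up none with this extension.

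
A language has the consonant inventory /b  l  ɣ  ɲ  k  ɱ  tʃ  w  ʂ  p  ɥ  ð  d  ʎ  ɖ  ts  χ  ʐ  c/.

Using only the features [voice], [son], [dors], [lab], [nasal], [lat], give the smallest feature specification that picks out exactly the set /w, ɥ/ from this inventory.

The class [+labial], [+dorsal] has exactly /w, ɥ/ as its extension in this inventory. No smaller conjunction from the listed features achieves this: [+dorsal] alone would also admit /ɣ, ɲ, k, ʎ, …/; [+labial] alone would also admit /b, ɱ, p/; and checking the remaining single features turns up none with this extension.

[+lab, +dors]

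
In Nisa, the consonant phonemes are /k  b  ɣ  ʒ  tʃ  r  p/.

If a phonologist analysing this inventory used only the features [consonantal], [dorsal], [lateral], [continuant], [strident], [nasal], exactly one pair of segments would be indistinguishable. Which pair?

b, p

Both /b/ and /p/ are [+consonantal], [-dorsal], [-lateral], [-continuant], [-strident], [-nasal]. Since the list omits [voice] — which does distinguish the voiced bilabial stop from the voiceless bilabial stop — this pair collapses; all other pairs remain distinct.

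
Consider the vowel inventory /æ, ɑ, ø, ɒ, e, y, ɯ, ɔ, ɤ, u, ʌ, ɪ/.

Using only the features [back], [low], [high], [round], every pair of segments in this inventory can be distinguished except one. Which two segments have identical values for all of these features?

Both /ɤ/ and /ʌ/ are [+back], [−low], [−high], [−round]. Since the list omits [tense] — which does distinguish the mid back unrounded tense vowel from the mid back unrounded lax vowel — this pair collapses; all other pairs remain distinct.

ɤ, ʌ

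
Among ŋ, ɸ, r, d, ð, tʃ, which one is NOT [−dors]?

ŋ

/ŋ/ is the velar nasal, which is [+dorsal]; the rest — /ɸ, ð, d, r, tʃ/ — are [−dorsal].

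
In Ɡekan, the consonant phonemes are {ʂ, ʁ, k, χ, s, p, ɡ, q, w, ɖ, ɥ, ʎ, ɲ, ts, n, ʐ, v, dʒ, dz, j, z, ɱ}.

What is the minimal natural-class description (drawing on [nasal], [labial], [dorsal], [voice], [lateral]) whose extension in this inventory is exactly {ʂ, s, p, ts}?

[-voice, -dorsal]

/ʂ, s, p, ts/ are all [-voice], [-dorsal], and no other segment in the inventory matches both values. Dropping any one of them over-generates: [-dorsal] alone would also admit /ɖ, n, ʐ, v, …/; [-voice] alone would also admit /k, χ, q/. No other single listed feature picks out exactly this set either, so fewer than two features will not do.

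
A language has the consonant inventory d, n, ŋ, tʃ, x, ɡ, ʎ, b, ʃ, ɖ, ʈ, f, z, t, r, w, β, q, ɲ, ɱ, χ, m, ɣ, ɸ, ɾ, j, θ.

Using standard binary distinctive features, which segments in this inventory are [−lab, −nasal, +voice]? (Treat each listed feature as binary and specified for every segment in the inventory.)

The [−labial] segments are /d, n, ŋ, tʃ, x, ɡ, ʎ, ʃ, ɖ, ʈ, z, t, r, q, ɲ, χ, ɣ, ɾ, j, θ/.
Of those, [−nasal] gives /d, tʃ, x, ɡ, ʎ, ʃ, ɖ, ʈ, z, t, r, q, χ, ɣ, ɾ, j, θ/.
Intersecting with [+voice] leaves /d, ɡ, ʎ, ɖ, z, r, ɣ, ɾ, j/.

d, ɡ, ʎ, ɖ, z, r, ɣ, ɾ, j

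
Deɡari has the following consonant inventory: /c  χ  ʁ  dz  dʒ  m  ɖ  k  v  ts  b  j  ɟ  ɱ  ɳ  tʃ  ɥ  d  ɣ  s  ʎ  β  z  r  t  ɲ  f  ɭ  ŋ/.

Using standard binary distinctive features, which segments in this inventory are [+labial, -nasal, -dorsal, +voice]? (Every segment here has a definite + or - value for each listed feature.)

The [+labial] segments are /m, v, b, ɱ, ɥ, β, f/.
Of those, [-nasal] gives /v, b, ɥ, β, f/.
Then [-dorsal] gives /v, b, β, f/.
Then [+voice] leaves /v, b, β/.

v, b, β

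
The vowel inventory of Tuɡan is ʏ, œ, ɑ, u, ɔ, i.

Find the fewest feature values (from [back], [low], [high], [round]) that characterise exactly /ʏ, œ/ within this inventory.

[-back, +round]

Every target segment is [-back], [+round]; each remaining inventory member fails at least one of these. Each conjunct is needed — [+round] alone would also admit /u, ɔ/; [-back] alone would also admit /i/ — and no other single listed feature has exactly this extension, so two is the minimum.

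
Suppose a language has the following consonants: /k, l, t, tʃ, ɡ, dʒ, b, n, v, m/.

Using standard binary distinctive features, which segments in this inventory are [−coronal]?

k, ɡ, b, v, m

The feature [coronal] marks segments articulated with the tongue front (tip or blade). In this inventory /k, ɡ, b, v, m/ lack that property, so they are [−coronal]; /l, t, tʃ, dʒ, n/ are [+coronal].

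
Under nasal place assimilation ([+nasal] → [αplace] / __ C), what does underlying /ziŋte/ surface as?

In /ziŋte/, the nasal /ŋ/ precedes /t/, which is [+coronal]. The nasal assimilates in place, becoming the [+coronal] nasal /n/. The surface form is [zinte].

[zinte]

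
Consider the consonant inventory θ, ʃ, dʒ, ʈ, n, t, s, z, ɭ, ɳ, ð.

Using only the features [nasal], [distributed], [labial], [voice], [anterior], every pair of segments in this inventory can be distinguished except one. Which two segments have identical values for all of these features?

t, s

On the given features, /t/ and /s/ have an identical profile: [-nasal], [-distributed], [-labial], [-voice], [+anterior]. No other two segments in the inventory coincide on all 5 features. (They do differ in [continuant] and [strident], which are not among the given features.)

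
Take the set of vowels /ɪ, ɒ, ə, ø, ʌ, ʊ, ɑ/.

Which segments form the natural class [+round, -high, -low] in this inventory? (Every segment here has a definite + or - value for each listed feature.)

The [+round] segments are /ɒ, ø, ʊ/.
Intersecting with [-high] gives /ɒ, ø/.
Among these, [-low] leaves /ø/.

ø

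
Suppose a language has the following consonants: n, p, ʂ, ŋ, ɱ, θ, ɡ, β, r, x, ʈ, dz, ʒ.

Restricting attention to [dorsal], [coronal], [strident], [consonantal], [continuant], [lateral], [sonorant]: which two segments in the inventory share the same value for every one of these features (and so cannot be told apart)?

ʒ, ʂ

On the given features, /ʒ/ and /ʂ/ have an identical profile: [−dorsal], [+coronal], [+strident], [+consonantal], [+continuant], [−lateral], [−sonorant]. No other two segments in the inventory coincide on all 7 features. (They do differ in [voice] and [distributed], which are not among the given features.)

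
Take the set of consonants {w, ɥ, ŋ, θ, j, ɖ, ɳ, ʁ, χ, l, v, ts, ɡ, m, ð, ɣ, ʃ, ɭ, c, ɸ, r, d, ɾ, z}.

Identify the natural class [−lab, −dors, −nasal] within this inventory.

Eliminate segments failing any feature: /w, ɥ, v, m, ɸ/ are [+labial]; /ŋ, j, ʁ, χ, ɡ, ɣ, c/ are [+dorsal]; /ɳ/ is [+nasal]. The remaining /θ, ɖ, l, ts, ð, ʃ, ɭ, r, d, ɾ, z/ satisfy [−labial], [−dorsal], [−nasal].

θ, ɖ, l, ts, ð, ʃ, ɭ, r, d, ɾ, z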